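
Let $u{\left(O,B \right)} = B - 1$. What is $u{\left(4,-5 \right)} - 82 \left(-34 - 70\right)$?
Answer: $8522$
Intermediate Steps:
$u{\left(O,B \right)} = -1 + B$ ($u{\left(O,B \right)} = B - 1 = -1 + B$)
$u{\left(4,-5 \right)} - 82 \left(-34 - 70\right) = \left(-1 - 5\right) - 82 \left(-34 - 70\right) = -6 - 82 \left(-34 - 70\right) = -6 - -8528 = -6 + 8528 = 8522$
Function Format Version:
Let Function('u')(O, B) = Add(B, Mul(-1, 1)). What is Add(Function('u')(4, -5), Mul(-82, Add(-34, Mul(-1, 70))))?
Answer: 8522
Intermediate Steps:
Function('u')(O, B) = Add(-1, B) (Function('u')(O, B) = Add(B, -1) = Add(-1, B))
Add(Function('u')(4, -5), Mul(-82, Add(-34, Mul(-1, 70)))) = Add(Add(-1, -5), Mul(-82, Add(-34, Mul(-1, 70)))) = Add(-6, Mul(-82, Add(-34, -70))) = Add(-6, Mul(-82, -104)) = Add(-6, 8528) = 8522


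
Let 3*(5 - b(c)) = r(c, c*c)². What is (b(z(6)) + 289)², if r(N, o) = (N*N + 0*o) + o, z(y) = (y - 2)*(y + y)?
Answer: 50092336828836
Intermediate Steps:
z(y) = 2*y*(-2 + y) (z(y) = (-2 + y)*(2*y) = 2*y*(-2 + y))
r(N, o) = o + N² (r(N, o) = (N² + 0) + o = N² + o = o + N²)
b(c) = 5 - 4*c⁴/3 (b(c) = 5 - (c*c + c²)²/3 = 5 - (c² + c²)²/3 = 5 - 4*c⁴/3)
(b(z(6)) + 289)² = ((5 - 4*20736*(-2 + 6)⁴/3) + 289)² = ((5 - 4*(2*6*4)⁴/3) + 289)² = ((5 - 4/3*48⁴) + 289)² = ((5 - 4/3*5308416) + 289)² = ((5 - 7077888) + 289)² = (-7077883 + 289)² = (-7077594)² = 50092336828836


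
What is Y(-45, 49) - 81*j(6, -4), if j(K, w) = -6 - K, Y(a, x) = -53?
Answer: 919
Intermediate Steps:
Y(-45, 49) - 81*j(6, -4) = -53 - 81*(-6 - 1*6) = -53 - 81*(-6 - 6) = -53 - 81*(-12) = -53 + 972 = 919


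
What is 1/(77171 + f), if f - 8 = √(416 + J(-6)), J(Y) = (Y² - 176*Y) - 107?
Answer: 77179/5956596640 - √1401/5956596640 ≈ 1.2951e-5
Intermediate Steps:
J(Y) = -107 + Y² - 176*Y
f = 8 + √1401 (f = 8 + √(416 + (-107 + (-6)² - 176*(-6))) = 8 + √(416 + (-107 + 36 + 1056)) = 8 + √(416 + 985) = 8 + √1401 ≈ 45.430)
1/(77171 + f) = 1/(77171 + (8 + √1401)) = 1/(77179 + √1401)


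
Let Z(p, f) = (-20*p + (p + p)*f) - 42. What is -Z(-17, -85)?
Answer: -3188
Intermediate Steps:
Z(p, f) = -42 - 20*p + 2*f*p (Z(p, f) = (-20*p + (2*p)*f) - 42 = (-20*p + 2*f*p) - 42 = -42 - 20*p + 2*f*p)
-Z(-17, -85) = -(-42 - 20*(-17) + 2*(-85)*(-17)) = -(-42 + 340 + 2890) = -1*3188 = -3188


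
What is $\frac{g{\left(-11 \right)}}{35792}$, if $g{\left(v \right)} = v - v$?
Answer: $0$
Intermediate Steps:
$g{\left(v \right)} = 0$
$\frac{g{\left(-11 \right)}}{35792} = \frac{0}{35792} = 0 \cdot \frac{1}{35792} = 0$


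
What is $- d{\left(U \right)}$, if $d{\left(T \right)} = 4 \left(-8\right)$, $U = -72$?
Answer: $32$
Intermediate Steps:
$d{\left(T \right)} = -32$
$- d{\left(U \right)} = \left(-1\right) \left(-32\right) = 32$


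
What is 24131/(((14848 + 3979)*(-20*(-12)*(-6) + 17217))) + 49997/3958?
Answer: 14850883359761/1175658905682 ≈ 12.632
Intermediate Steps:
24131/(((14848 + 3979)*(-20*(-12)*(-6) + 17217))) + 49997/3958 = 24131/((18827*(240*(-6) + 17217))) + 49997*(1/3958) = 24131/((18827*(-1440 + 17217))) + 49997/3958 = 24131/((18827*15777)) + 49997/3958 = 24131/297033579 + 49997/3958 = 14850883359761/1175658905682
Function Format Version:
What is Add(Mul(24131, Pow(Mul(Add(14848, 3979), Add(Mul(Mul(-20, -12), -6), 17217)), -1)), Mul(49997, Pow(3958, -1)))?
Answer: Rational(14850883359761, 1175658905682) ≈ 12.632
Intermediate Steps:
Add(Mul(24131, Pow(Mul(Add(14848, 3979), Add(Mul(Mul(-20, -12), -6), 17217)), -1)), Mul(49997, Pow(3958, -1))) = Add(Mul(24131, Pow(Mul(18827, Add(Mul(240, -6), 17217)), -1)), Mul(49997, Rational(1, 3958))) = Add(Mul(24131, Pow(Mul(18827, Add(-1440, 17217)), -1)), Rational(49997, 3958)) = Add(Mul(24131, Pow(Mul(18827, 15777), -1)), Rational(49997, 3958)) = Add(Mul(24131, Pow(297033579, -1)), Rational(49997, 3958)) = Add(Mul(24131, Rational(1, 297033579)), Rational(49997, 3958)) = Add(Rational(24131, 297033579), Rational(49997, 3958)) = Rational(14850883359761, 1175658905682)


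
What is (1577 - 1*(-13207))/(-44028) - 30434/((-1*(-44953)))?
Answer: -167044442/164932557 ≈ -1.0128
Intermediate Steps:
(1577 - 1*(-13207))/(-44028) - 30434/((-1*(-44953))) = (1577 + 13207)*(-1/44028) - 30434/44953 = 14784*(-1/44028) - 30434*1/44953 = -1232/3669 - 30434/44953 = -167044442/164932557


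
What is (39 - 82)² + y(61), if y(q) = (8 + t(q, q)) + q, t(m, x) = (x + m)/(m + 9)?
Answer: 67191/35 ≈ 1919.7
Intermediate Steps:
t(m, x) = (m + x)/(9 + m)
y(q) = 8 + q + 2*q/(9 + q) (y(q) = (8 + (q + q)/(9 + q)) + q = (8 + (2*q)/(9 + q)) + q = (8 + 2*q/(9 + q)) + q = 8 + q + 2*q/(9 + q))
(39 - 82)² + y(61) = (39 - 82)² + (72 + 61² + 19*61)/(9 + 61) = (-43)² + (72 + 3721 + 1159)/70 = 1849 + (1/70)*4952 = 1849 + 2476/35 = 67191/35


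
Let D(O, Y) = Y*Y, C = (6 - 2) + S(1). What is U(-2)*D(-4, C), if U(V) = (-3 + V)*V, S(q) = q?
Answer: 250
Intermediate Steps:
C = 5 (C = (6 - 2) + 1 = 4 + 1 = 5)
U(V) = V*(-3 + V)
D(O, Y) = Y²
U(-2)*D(-4, C) = -2*(-3 - 2)*5² = -2*(-5)*25 = 10*25 = 250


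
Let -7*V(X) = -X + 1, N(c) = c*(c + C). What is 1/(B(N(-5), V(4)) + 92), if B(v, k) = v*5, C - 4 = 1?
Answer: 1/92 ≈ 0.010870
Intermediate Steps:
C = 5 (C = 4 + 1 = 5)
N(c) = c*(5 + c) (N(c) = c*(c + 5) = c*(5 + c))
V(X) = -1/7 + X/7 (V(X) = -(-X + 1)/7 = -(1 - X)/7 = -1/7 + X/7)
B(v, k) = 5*v
1/(B(N(-5), V(4)) + 92) = 1/(5*(-5*(5 - 5)) + 92) = 1/(5*(-5*0) + 92) = 1/(5*0 + 92) = 1/(0 + 92) = 1/92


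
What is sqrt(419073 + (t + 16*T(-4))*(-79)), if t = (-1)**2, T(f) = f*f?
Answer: sqrt(398770) ≈ 631.48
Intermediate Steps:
T(f) = f**2
t = 1
sqrt(419073 + (t + 16*T(-4))*(-79)) = sqrt(419073 + (1 + 16*(-4)**2)*(-79)) = sqrt(419073 + (1 + 16*16)*(-79)) = sqrt(419073 + (1 + 256)*(-79)) = sqrt(419073 + 257*(-79)) = sqrt(419073 - 20303) = sqrt(398770)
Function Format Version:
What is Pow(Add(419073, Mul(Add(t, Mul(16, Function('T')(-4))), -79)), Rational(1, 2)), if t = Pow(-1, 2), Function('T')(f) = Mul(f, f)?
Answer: Pow(398770, Rational(1, 2)) ≈ 631.48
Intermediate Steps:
Function('T')(f) = Pow(f, 2)
t = 1
Pow(Add(419073, Mul(Add(t, Mul(16, Function('T')(-4))), -79)), Rational(1, 2)) = Pow(Add(419073, Mul(Add(1, Mul(16, Pow(-4, 2))), -79)), Rational(1, 2)) = Pow(Add(419073, Mul(Add(1, Mul(16, 16)), -79)), Rational(1, 2)) = Pow(Add(419073, Mul(Add(1, 256), -79)), Rational(1, 2)) = Pow(Add(419073, Mul(257, -79)), Rational(1, 2)) = Pow(Add(419073, -20303), Rational(1, 2)) = Pow(398770, Rational(1, 2))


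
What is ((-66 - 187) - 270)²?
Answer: 273529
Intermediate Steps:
((-66 - 187) - 270)² = (-253 - 270)² = (-523)² = 273529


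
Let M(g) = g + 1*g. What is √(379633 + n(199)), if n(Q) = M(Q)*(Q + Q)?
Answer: √538037 ≈ 733.51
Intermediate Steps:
M(g) = 2*g (M(g) = g + g = 2*g)
n(Q) = 4*Q² (n(Q) = (2*Q)*(Q + Q) = (2*Q)*(2*Q) = 4*Q²)
√(379633 + n(199)) = √(379633 + 4*199²) = √(379633 + 4*39601) = √(379633 + 158404) = √538037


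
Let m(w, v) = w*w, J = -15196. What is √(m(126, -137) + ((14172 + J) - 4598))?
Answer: √10254 ≈ 101.26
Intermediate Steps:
m(w, v) = w²
√(m(126, -137) + ((14172 + J) - 4598)) = √(126² + ((14172 - 15196) - 4598)) = √(15876 + (-1024 - 4598)) = √(15876 - 5622) = √10254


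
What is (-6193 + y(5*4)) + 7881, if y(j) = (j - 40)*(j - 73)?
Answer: 2748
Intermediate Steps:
y(j) = (-73 + j)*(-40 + j) (y(j) = (-40 + j)*(-73 + j) = (-73 + j)*(-40 + j))
(-6193 + y(5*4)) + 7881 = (-6193 + (2920 + (5*4)**2 - 565*4)) + 7881 = (-6193 + (2920 + 20**2 - 113*20)) + 7881 = (-6193 + (2920 + 400 - 2260)) + 7881 = (-6193 + 1060) + 7881 = -5133 + 7881 = 2748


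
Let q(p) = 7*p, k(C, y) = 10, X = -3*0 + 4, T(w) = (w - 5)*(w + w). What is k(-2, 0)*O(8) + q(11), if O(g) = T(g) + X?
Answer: 597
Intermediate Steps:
T(w) = 2*w*(-5 + w) (T(w) = (-5 + w)*(2*w) = 2*w*(-5 + w))
X = 4 (X = 0 + 4 = 4)
O(g) = 4 + 2*g*(-5 + g) (O(g) = 2*g*(-5 + g) + 4 = 4 + 2*g*(-5 + g))
k(-2, 0)*O(8) + q(11) = 10*(4 + 2*8*(-5 + 8)) + 7*11 = 10*(4 + 2*8*3) + 77 = 10*(4 + 48) + 77 = 10*52 + 77 = 520 + 77 = 597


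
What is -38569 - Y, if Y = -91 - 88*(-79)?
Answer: -45430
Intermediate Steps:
Y = 6861 (Y = -91 + 6952 = 6861)
-38569 - Y = -38569 - 1*6861 = -38569 - 6861 = -45430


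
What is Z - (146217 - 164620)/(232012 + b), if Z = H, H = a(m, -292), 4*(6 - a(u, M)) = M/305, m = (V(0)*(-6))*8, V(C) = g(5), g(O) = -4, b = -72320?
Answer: 309506791/48706060 ≈ 6.3546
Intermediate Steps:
V(C) = -4
m = 192 (m = -4*(-6)*8 = 24*8 = 192)
a(u, M) = 6 - M/1220 (a(u, M) = 6 - M/(4*305) = 6 - M/1220)
H = 1903/305 (H = 6 - 1/1220*(-292) = 6 + 73/305 = 1903/305 ≈ 6.2393)
Z = 1903/305 ≈ 6.2393
Z - (146217 - 164620)/(232012 + b) = 1903/305 - (146217 - 164620)/(232012 - 72320) = 1903/305 - (-18403)/159692 = 1903/305 - 1*(-18403/159692) = 1903/305 + 18403/159692 = 309506791/48706060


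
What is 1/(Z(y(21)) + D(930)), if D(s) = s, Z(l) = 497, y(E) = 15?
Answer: 1/1427 ≈ 0.00070077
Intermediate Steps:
1/(Z(y(21)) + D(930)) = 1/(497 + 930) = 1/1427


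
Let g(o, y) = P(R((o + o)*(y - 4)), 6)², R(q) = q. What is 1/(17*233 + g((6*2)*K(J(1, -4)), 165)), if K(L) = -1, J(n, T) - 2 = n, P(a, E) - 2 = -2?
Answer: 1/3961 ≈ 0.00025246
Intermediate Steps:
P(a, E) = 0 (P(a, E) = 2 - 2 = 0)
J(n, T) = 2 + n
g(o, y) = 0 (g(o, y) = 0² = 0)
1/(17*233 + g((6*2)*K(J(1, -4)), 165)) = 1/(17*233 + 0) = 1/(3961 + 0) = 1/3961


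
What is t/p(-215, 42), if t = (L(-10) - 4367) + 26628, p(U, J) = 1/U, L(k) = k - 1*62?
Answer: -4770635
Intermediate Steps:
L(k) = -62 + k (L(k) = k - 62 = -62 + k)
t = 22189 (t = ((-62 - 10) - 4367) + 26628 = (-72 - 4367) + 26628 = -4439 + 26628 = 22189)
t/p(-215, 42) = 22189/(1/(-215)) = 22189/(-1/215) = 22189*(-215) = -4770635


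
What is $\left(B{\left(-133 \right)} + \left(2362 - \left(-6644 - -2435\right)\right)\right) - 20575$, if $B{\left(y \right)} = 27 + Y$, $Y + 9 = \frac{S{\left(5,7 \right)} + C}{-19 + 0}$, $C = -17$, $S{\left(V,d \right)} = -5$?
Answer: $- \frac{265712}{19} \approx -13985.0$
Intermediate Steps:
$Y = - \frac{149}{19}$ ($Y = -9 + \frac{-5 - 17}{-19 + 0} = -9 - \frac{22}{-19} = -9 - - \frac{22}{19} = -9 + \frac{22}{19} = - \frac{149}{19} \approx -7.8421$)
$B{\left(y \right)} = \frac{364}{19}$ ($B{\left(y \right)} = 27 - \frac{149}{19} = \frac{364}{19}$)
$\left(B{\left(-133 \right)} + \left(2362 - \left(-6644 - -2435\right)\right)\right) - 20575 = \left(\frac{364}{19} + \left(2362 - \left(-6644 - -2435\right)\right)\right) - 20575 = \left(\frac{364}{19} + \left(2362 - \left(-6644 + 2435\right)\right)\right) - 20575 = \left(\frac{364}{19} + \left(2362 - -4209\right)\right) - 20575 = \left(\frac{364}{19} + \left(2362 + 4209\right)\right) - 20575 = \left(\frac{364}{19} + 6571\right) - 20575 = \frac{125213}{19} - 20575 = - \frac{265712}{19}$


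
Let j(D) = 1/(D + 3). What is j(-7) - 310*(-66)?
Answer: 81839/4 ≈ 20460.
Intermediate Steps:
j(D) = 1/(3 + D)
j(-7) - 310*(-66) = 1/(3 - 7) - 310*(-66) = 1/(-4) + 20460 = -1/4 + 20460 = 81839/4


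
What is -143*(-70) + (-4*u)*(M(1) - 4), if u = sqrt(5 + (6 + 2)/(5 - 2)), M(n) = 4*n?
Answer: 10010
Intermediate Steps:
u = sqrt(69)/3 (u = sqrt(5 + 8/3) = sqrt(23/3) = sqrt(69)/3 ≈ 2.7689)
-143*(-70) + (-4*u)*(M(1) - 4) = -143*(-70) + (-4*sqrt(69)/3)*(4*1 - 4) = 10010 + (-4*sqrt(69)/3)*(4 - 4) = 10010 - 4*sqrt(69)/3*0 = 10010 + 0 = 10010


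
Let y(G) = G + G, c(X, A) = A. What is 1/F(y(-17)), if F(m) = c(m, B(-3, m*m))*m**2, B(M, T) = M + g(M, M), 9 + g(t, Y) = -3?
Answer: -1/17340 ≈ -5.7670e-5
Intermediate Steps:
g(t, Y) = -12 (g(t, Y) = -9 - 3 = -12)
B(M, T) = -12 + M (B(M, T) = M - 12 = -12 + M)
y(G) = 2*G
F(m) = -15*m**2 (F(m) = (-12 - 3)*m**2 = -15*m**2)
1/F(y(-17)) = 1/(-15*(2*(-17))**2) = 1/(-15*(-34)**2) = 1/(-15*1156) = 1/(-17340) = -1/17340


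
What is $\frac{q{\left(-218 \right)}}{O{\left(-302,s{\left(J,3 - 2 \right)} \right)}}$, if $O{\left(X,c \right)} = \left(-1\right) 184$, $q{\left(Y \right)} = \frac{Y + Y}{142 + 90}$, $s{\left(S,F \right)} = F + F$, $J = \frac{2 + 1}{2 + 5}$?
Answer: $\frac{109}{10672} \approx 0.010214$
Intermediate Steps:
$J = \frac{3}{7} \approx 0.42857$
$s{\left(S,F \right)} = 2 F$
$q{\left(Y \right)} = \frac{Y}{116}$ ($q{\left(Y \right)} = \frac{2 Y}{232} = 2 Y \frac{1}{232} = \frac{Y}{116}$)
$O{\left(X,c \right)} = -184$
$\frac{q{\left(-218 \right)}}{O{\left(-302,s{\left(J,3 - 2 \right)} \right)}} = \frac{\frac{1}{116} \left(-218\right)}{-184} = \left(- \frac{109}{58}\right) \left(- \frac{1}{184}\right) = \frac{109}{10672}$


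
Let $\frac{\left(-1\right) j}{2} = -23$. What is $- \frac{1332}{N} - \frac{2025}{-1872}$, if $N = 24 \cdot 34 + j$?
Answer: $- \frac{41553}{89648} \approx -0.46351$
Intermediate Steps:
$j = 46$ ($j = \left(-2\right) \left(-23\right) = 46$)
$N = 862$ ($N = 24 \cdot 34 + 46 = 816 + 46 = 862$)
$- \frac{1332}{N} - \frac{2025}{-1872} = - \frac{1332}{862} - \frac{2025}{-1872} = \left(-1332\right) \frac{1}{862} - - \frac{225}{208} = - \frac{666}{431} + \frac{225}{208} = - \frac{41553}{89648}$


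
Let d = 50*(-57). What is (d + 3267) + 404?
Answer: 821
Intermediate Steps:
d = -2850
(d + 3267) + 404 = (-2850 + 3267) + 404 = 417 + 404 = 821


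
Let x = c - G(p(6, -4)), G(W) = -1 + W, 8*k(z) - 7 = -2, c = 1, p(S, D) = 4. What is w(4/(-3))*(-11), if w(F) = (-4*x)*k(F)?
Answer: -55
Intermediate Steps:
k(z) = 5/8 (k(z) = 7/8 + (1/8)*(-2) = 7/8 - 1/4 = 5/8)
x = -2 (x = 1 - (-1 + 4) = 1 - 1*3 = 1 - 3 = -2)
w(F) = 5 (w(F) = -4*(-2)*(5/8) = 8*(5/8) = 5)
w(4/(-3))*(-11) = 5*(-11) = -55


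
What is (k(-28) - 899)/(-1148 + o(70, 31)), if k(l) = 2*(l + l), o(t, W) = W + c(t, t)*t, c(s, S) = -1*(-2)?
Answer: 1011/977 ≈ 1.0348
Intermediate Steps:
c(s, S) = 2
o(t, W) = W + 2*t
k(l) = 4*l (k(l) = 2*(2*l) = 4*l)
(k(-28) - 899)/(-1148 + o(70, 31)) = (4*(-28) - 899)/(-1148 + (31 + 2*70)) = (-112 - 899)/(-1148 + (31 + 140)) = -1011/(-1148 + 171) = -1011/(-977) = -1011*(-1/977) = 1011/977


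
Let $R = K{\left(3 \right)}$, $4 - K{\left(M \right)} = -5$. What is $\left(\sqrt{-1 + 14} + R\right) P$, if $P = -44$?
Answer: $-396 - 44 \sqrt{13} \approx -554.64$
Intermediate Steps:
$K{\left(M \right)} = 9$ ($K{\left(M \right)} = 4 - -5 = 4 + 5 = 9$)
$R = 9$
$\left(\sqrt{-1 + 14} + R\right) P = \left(\sqrt{-1 + 14} + 9\right) \left(-44\right) = \left(\sqrt{13} + 9\right) \left(-44\right) = \left(9 + \sqrt{13}\right) \left(-44\right) = -396 - 44 \sqrt{13}$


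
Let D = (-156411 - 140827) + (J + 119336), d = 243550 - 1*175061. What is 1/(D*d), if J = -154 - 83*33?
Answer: -1/12382468755 ≈ -8.0759e-11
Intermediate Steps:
J = -2893 (J = -154 - 2739 = -2893)
d = 68489 (d = 243550 - 175061 = 68489)
D = -180795 (D = (-156411 - 140827) + (-2893 + 119336) = -297238 + 116443 = -180795)
1/(D*d) = 1/(-180795*68489) = -1/180795*1/68489 = -1/12382468755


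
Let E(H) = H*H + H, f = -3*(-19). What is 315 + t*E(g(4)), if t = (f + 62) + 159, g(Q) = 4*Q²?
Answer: 1156795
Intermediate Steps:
f = 57
E(H) = H + H² (E(H) = H² + H = H + H²)
t = 278 (t = (57 + 62) + 159 = 119 + 159 = 278)
315 + t*E(g(4)) = 315 + 278*((4*4²)*(1 + 4*4²)) = 315 + 278*((4*16)*(1 + 4*16)) = 315 + 278*(64*(1 + 64)) = 315 + 278*(64*65) = 315 + 278*4160 = 315 + 1156480 = 1156795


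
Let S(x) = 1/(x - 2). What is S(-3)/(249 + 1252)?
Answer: -1/7505 ≈ -0.00013324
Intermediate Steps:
S(x) = 1/(-2 + x)
S(-3)/(249 + 1252) = 1/((249 + 1252)*(-2 - 3)) = 1/(1501*(-5)) = (1/1501)*(-1/5) = -1/7505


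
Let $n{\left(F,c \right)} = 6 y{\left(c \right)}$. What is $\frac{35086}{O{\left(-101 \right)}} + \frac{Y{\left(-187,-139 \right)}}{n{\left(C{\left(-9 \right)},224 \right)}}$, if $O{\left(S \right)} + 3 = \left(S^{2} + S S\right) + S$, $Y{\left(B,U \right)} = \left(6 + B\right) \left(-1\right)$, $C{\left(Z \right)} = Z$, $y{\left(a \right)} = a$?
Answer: $\frac{8471587}{4546752} \approx 1.8632$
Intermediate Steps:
$n{\left(F,c \right)} = 6 c$
$Y{\left(B,U \right)} = -6 - B$
$O{\left(S \right)} = -3 + S + 2 S^{2}$ ($O{\left(S \right)} = -3 + \left(\left(S^{2} + S S\right) + S\right) = -3 + \left(\left(S^{2} + S^{2}\right) + S\right) = -3 + \left(2 S^{2} + S\right) = -3 + \left(S + 2 S^{2}\right) = -3 + S + 2 S^{2}$)
$\frac{35086}{O{\left(-101 \right)}} + \frac{Y{\left(-187,-139 \right)}}{n{\left(C{\left(-9 \right)},224 \right)}} = \frac{35086}{-3 - 101 + 2 \left(-101\right)^{2}} + \frac{-6 - -187}{6 \cdot 224} = \frac{35086}{-3 - 101 + 2 \cdot 10201} + \frac{-6 + 187}{1344} = \frac{35086}{-3 - 101 + 20402} + 181 \cdot \frac{1}{1344} = \frac{35086}{20298} + \frac{181}{1344} = 35086 \cdot \frac{1}{20298} + \frac{181}{1344} = \frac{17543}{10149} + \frac{181}{1344} = \frac{8471587}{4546752}$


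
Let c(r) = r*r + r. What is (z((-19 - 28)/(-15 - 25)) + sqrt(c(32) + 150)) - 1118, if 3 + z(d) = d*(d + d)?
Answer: -894591/800 + 3*sqrt(134) ≈ -1083.5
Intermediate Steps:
c(r) = r + r**2 (c(r) = r**2 + r = r + r**2)
z(d) = -3 + 2*d**2 (z(d) = -3 + d*(d + d) = -3 + d*(2*d) = -3 + 2*d**2)
(z((-19 - 28)/(-15 - 25)) + sqrt(c(32) + 150)) - 1118 = ((-3 + 2*((-19 - 28)/(-15 - 25))**2) + sqrt(32*(1 + 32) + 150)) - 1118 = ((-3 + 2*(-47/(-40))**2) + sqrt(32*33 + 150)) - 1118 = ((-3 + 2*(-47*(-1/40))**2) + sqrt(1056 + 150)) - 1118 = ((-3 + 2*(47/40)**2) + sqrt(1206)) - 1118 = ((-3 + 2*(2209/1600)) + 3*sqrt(134)) - 1118 = ((-3 + 2209/800) + 3*sqrt(134)) - 1118 = (-191/800 + 3*sqrt(134)) - 1118 = -894591/800 + 3*sqrt(134)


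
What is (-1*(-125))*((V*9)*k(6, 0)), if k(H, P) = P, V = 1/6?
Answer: 0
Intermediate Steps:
V = 1/6 ≈ 0.16667
(-1*(-125))*((V*9)*k(6, 0)) = (-1*(-125))*(((1/6)*9)*0) = 125*((3/2)*0) = 125*0 = 0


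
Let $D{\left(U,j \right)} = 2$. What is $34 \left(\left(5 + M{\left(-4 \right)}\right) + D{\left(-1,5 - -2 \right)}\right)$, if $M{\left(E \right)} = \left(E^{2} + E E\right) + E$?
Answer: $1190$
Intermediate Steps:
$M{\left(E \right)} = E + 2 E^{2}$ ($M{\left(E \right)} = \left(E^{2} + E^{2}\right) + E = 2 E^{2} + E = E + 2 E^{2}$)
$34 \left(\left(5 + M{\left(-4 \right)}\right) + D{\left(-1,5 - -2 \right)}\right) = 34 \left(\left(5 - 4 \left(1 + 2 \left(-4\right)\right)\right) + 2\right) = 34 \left(\left(5 - 4 \left(1 - 8\right)\right) + 2\right) = 34 \left(\left(5 - -28\right) + 2\right) = 34 \left(\left(5 + 28\right) + 2\right) = 34 \left(33 + 2\right) = 34 \cdot 35 = 1190$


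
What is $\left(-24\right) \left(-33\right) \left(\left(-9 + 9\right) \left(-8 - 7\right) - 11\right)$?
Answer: $-8712$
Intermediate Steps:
$\left(-24\right) \left(-33\right) \left(\left(-9 + 9\right) \left(-8 - 7\right) - 11\right) = 792 \left(0 \left(-15\right) - 11\right) = 792 \left(0 - 11\right) = 792 \left(-11\right) = -8712$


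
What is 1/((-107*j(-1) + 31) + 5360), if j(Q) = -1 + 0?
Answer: 1/5498 ≈ 0.00018188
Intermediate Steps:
j(Q) = -1
1/((-107*j(-1) + 31) + 5360) = 1/((-107*(-1) + 31) + 5360) = 1/((107 + 31) + 5360) = 1/(138 + 5360) = 1/5498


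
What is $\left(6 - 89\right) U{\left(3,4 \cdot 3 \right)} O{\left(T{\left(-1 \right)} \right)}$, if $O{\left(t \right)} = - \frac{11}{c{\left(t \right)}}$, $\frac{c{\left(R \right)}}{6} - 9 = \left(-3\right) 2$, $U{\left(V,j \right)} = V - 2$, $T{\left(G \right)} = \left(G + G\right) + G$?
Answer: $\frac{913}{18} \approx 50.722$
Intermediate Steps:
$T{\left(G \right)} = 3 G$ ($T{\left(G \right)} = 2 G + G = 3 G$)
$U{\left(V,j \right)} = -2 + V$
$c{\left(R \right)} = 18$ ($c{\left(R \right)} = 54 + 6 \left(\left(-3\right) 2\right) = 54 + 6 \left(-6\right) = 54 - 36 = 18$)
$O{\left(t \right)} = - \frac{11}{18}$
$\left(6 - 89\right) U{\left(3,4 \cdot 3 \right)} O{\left(T{\left(-1 \right)} \right)} = \left(6 - 89\right) \left(-2 + 3\right) \left(- \frac{11}{18}\right) = \left(-83\right) 1 \left(- \frac{11}{18}\right) = \left(-83\right) \left(- \frac{11}{18}\right) = \frac{913}{18}$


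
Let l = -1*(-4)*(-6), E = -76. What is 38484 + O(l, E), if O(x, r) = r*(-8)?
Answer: 39092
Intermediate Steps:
l = -24 (l = 4*(-6) = -24)
O(x, r) = -8*r
38484 + O(l, E) = 38484 - 8*(-76) = 38484 + 608 = 39092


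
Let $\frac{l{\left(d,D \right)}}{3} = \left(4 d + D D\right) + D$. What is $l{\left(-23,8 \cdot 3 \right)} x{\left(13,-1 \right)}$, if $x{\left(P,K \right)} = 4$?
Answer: $6096$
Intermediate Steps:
$l{\left(d,D \right)} = 3 D + 3 D^{2} + 12 d$ ($l{\left(d,D \right)} = 3 \left(\left(4 d + D D\right) + D\right) = 3 \left(\left(4 d + D^{2}\right) + D\right) = 3 \left(\left(D^{2} + 4 d\right) + D\right) = 3 \left(D + D^{2} + 4 d\right) = 3 D + 3 D^{2} + 12 d$)
$l{\left(-23,8 \cdot 3 \right)} x{\left(13,-1 \right)} = \left(3 \cdot 8 \cdot 3 + 3 \left(8 \cdot 3\right)^{2} + 12 \left(-23\right)\right) 4 = \left(3 \cdot 24 + 3 \cdot 24^{2} - 276\right) 4 = \left(72 + 3 \cdot 576 - 276\right) 4 = \left(72 + 1728 - 276\right) 4 = 1524 \cdot 4 = 6096$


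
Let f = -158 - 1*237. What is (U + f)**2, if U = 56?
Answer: 114921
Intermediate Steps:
f = -395 (f = -158 - 237 = -395)
(U + f)**2 = (56 - 395)**2 = (-339)**2 = 114921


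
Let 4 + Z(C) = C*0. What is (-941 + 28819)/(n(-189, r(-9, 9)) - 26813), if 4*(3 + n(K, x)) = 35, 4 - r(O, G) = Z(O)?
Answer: -111512/107229 ≈ -1.0399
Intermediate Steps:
Z(C) = -4 (Z(C) = -4 + C*0 = -4 + 0 = -4)
r(O, G) = 8 (r(O, G) = 4 - 1*(-4) = 4 + 4 = 8)
n(K, x) = 23/4 (n(K, x) = -3 + (¼)*35 = -3 + 35/4 = 23/4)
(-941 + 28819)/(n(-189, r(-9, 9)) - 26813) = (-941 + 28819)/(23/4 - 26813) = 27878/(-107229/4) = 27878*(-4/107229) = -111512/107229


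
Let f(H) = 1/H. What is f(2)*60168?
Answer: 30084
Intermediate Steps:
f(2)*60168 = 60168/2 = (1/2)*60168 = 30084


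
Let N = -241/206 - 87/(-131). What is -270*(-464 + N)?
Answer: 1692245655/13493 ≈ 1.2542e+5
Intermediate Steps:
N = -13649/26986 (N = -241*1/206 - 87*(-1/131) = -241/206 + 87/131 = -13649/26986 ≈ -0.50578)
-270*(-464 + N) = -270*(-464 - 13649/26986) = -270*(-12535153/26986) = 1692245655/13493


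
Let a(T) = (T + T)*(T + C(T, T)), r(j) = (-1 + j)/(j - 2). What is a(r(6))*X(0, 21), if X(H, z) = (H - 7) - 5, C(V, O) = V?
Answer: -75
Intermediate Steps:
r(j) = (-1 + j)/(-2 + j)
X(H, z) = -12 + H (X(H, z) = (-7 + H) - 5 = -12 + H)
a(T) = 4*T² (a(T) = (T + T)*(T + T) = (2*T)*(2*T) = 4*T²)
a(r(6))*X(0, 21) = (4*((-1 + 6)/(-2 + 6))²)*(-12 + 0) = (4*(5/4)²)*(-12) = (4*(25/16))*(-12) = (25/4)*(-12) = -75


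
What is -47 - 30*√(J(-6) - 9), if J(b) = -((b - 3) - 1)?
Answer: -77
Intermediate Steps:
J(b) = 4 - b (J(b) = -((-3 + b) - 1) = -(-4 + b) = 4 - b)
-47 - 30*√(J(-6) - 9) = -47 - 30*√((4 - 1*(-6)) - 9) = -47 - 30*√((4 + 6) - 9) = -47 - 30*√(10 - 9) = -47 - 30*√1 = -47 - 30*1 = -47 - 30 = -77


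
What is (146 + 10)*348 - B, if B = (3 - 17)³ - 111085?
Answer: 168117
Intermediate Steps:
B = -113829 (B = (-14)³ - 111085 = -2744 - 111085 = -113829)
(146 + 10)*348 - B = (146 + 10)*348 - 1*(-113829) = 156*348 + 113829 = 54288 + 113829 = 168117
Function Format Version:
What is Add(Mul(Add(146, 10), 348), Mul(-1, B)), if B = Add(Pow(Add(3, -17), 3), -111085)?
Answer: 168117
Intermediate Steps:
B = -113829 (B = Add(Pow(-14, 3), -111085) = Add(-2744, -111085) = -113829)
Add(Mul(Add(146, 10), 348), Mul(-1, B)) = Add(Mul(Add(146, 10), 348), Mul(-1, -113829)) = Add(Mul(156, 348), 113829) = Add(54288, 113829) = 168117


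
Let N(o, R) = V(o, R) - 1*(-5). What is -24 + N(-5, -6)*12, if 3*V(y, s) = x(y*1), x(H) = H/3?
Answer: 88/3 ≈ 29.333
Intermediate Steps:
x(H) = H/3 (x(H) = H*(⅓) = H/3)
V(y, s) = y/9 (V(y, s) = ((y*1)/3)/3 = (y/3)/3 = y/9)
N(o, R) = 5 + o/9 (N(o, R) = o/9 - 1*(-5) = o/9 + 5 = 5 + o/9)
-24 + N(-5, -6)*12 = -24 + (5 + (⅑)*(-5))*12 = -24 + (5 - 5/9)*12 = -24 + (40/9)*12 = -24 + 160/3 = 88/3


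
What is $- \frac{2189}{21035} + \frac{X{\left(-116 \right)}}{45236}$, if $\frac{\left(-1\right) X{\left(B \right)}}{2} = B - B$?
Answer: $- \frac{2189}{21035} \approx -0.10406$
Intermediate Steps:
$X{\left(B \right)} = 0$ ($X{\left(B \right)} = - 2 \left(B - B\right) = \left(-2\right) 0 = 0$)
$- \frac{2189}{21035} + \frac{X{\left(-116 \right)}}{45236} = - \frac{2189}{21035} + \frac{0}{45236} = \left(-2189\right) \frac{1}{21035} + 0 \cdot \frac{1}{45236} = - \frac{2189}{21035} + 0 = - \frac{2189}{21035}$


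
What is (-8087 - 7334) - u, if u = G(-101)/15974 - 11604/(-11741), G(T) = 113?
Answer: -2892406558043/187550734 ≈ -15422.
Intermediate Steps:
u = 186689029/187550734 (u = 113/15974 - 11604/(-11741) = 113*(1/15974) - 11604*(-1/11741) = 113/15974 + 11604/11741 = 186689029/187550734 ≈ 0.99541)
(-8087 - 7334) - u = (-8087 - 7334) - 1*186689029/187550734 = -15421 - 186689029/187550734 = -2892406558043/187550734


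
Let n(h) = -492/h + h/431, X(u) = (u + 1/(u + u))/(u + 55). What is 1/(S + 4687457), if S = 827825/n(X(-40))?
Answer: 33927181511/159184483535017527 ≈ 2.1313e-7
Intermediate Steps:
X(u) = (u + 1/(2*u))/(55 + u)
n(h) = -492/h + h/431 (n(h) = -492/h + h*(1/431) = -492/h + h/431)
S = 152279071010000/33927181511 (S = 827825/(-492*(-40*(55 - 40)/(½ + (-40)²)) + ((½ + (-40)²)/((-40)*(55 - 40)))/431) = 827825/(-492*(-600/(½ + 1600)) + (-1/40*(½ + 1600)/15)/431) = 827825/(-492/((-1/40*1/15*3201/2)) + (-1/40*1/15*3201/2)/431) = 827825/(-492/(-1067/400) + (1/431)*(-1067/400)) = 827825/(-492*(-400/1067) - 1067/172400) = 827825/(196800/1067 - 1067/172400) = 827825/(33927181511/183950800) = 827825*(183950800/33927181511) = 152279071010000/33927181511 ≈ 4488.4)
1/(S + 4687457) = 1/(152279071010000/33927181511 + 4687457) = 1/(159184483535017527/33927181511) = 33927181511/159184483535017527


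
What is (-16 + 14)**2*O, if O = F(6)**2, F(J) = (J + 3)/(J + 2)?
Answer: 81/16 ≈ 5.0625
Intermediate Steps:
F(J) = (3 + J)/(2 + J)
O = 81/64 (O = ((3 + 6)/(2 + 6))**2 = (9/8)**2 = 81/64 ≈ 1.2656)
(-16 + 14)**2*O = (-16 + 14)**2*(81/64) = (-2)**2*(81/64) = 4*(81/64) = 81/16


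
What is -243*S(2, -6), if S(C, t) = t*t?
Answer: -8748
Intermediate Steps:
S(C, t) = t²
-243*S(2, -6) = -243*(-6)² = -243*36 = -8748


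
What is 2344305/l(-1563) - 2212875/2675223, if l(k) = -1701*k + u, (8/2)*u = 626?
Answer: 86200767545/1580652239833 ≈ 0.054535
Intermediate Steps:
u = 313/2 (u = (¼)*626 = 313/2 ≈ 156.50)
l(k) = 313/2 - 1701*k (l(k) = -1701*k + 313/2 = 313/2 - 1701*k)
2344305/l(-1563) - 2212875/2675223 = 2344305/(313/2 - 1701*(-1563)) - 2212875/2675223 = 2344305/(313/2 + 2658663) - 2212875*1/2675223 = 2344305/(5317639/2) - 245875/297247 = 2344305*(2/5317639) - 245875/297247 = 4688610/5317639 - 245875/297247 = 86200767545/1580652239833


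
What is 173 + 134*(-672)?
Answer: -89875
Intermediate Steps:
173 + 134*(-672) = 173 - 90048 = -89875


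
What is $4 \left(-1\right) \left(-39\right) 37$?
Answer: $5772$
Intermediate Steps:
$4 \left(-1\right) \left(-39\right) 37 = \left(-4\right) \left(-39\right) 37 = 156 \cdot 37 = 5772$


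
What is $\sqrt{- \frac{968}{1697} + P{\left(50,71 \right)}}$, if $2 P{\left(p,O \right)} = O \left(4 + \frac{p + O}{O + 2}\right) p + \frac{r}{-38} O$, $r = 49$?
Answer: $\frac{\sqrt{221509898155827943}}{4707478} \approx 99.979$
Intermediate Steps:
$P{\left(p,O \right)} = - \frac{49 O}{76} + \frac{O p \left(4 + \frac{O + p}{2 + O}\right)}{2}$ ($P{\left(p,O \right)} = \frac{O \left(4 + \frac{p + O}{O + 2}\right) p + \frac{49}{-38} O}{2} = \frac{O \left(4 + \frac{O + p}{2 + O}\right) p + 49 \left(- \frac{1}{38}\right) O}{2} = \frac{O \left(4 + \frac{O + p}{2 + O}\right) p - \frac{49 O}{38}}{2} = \frac{O p \left(4 + \frac{O + p}{2 + O}\right) - \frac{49 O}{38}}{2} = \frac{- \frac{49 O}{38} + O p \left(4 + \frac{O + p}{2 + O}\right)}{2} = - \frac{49 O}{76} + \frac{O p \left(4 + \frac{O + p}{2 + O}\right)}{2}$)
$\sqrt{- \frac{968}{1697} + P{\left(50,71 \right)}} = \sqrt{- \frac{968}{1697} + \frac{1}{76} \cdot 71 \frac{1}{2 + 71} \left(-98 - 3479 + 38 \cdot 50^{2} + 304 \cdot 50 + 190 \cdot 71 \cdot 50\right)} = \sqrt{\left(-968\right) \frac{1}{1697} + \frac{1}{76} \cdot 71 \cdot \frac{1}{73} \left(-98 - 3479 + 38 \cdot 2500 + 15200 + 674500\right)} = \sqrt{- \frac{968}{1697} + \frac{1}{76} \cdot 71 \cdot \frac{1}{73} \left(-98 - 3479 + 95000 + 15200 + 674500\right)} = \sqrt{- \frac{968}{1697} + \frac{1}{76} \cdot 71 \cdot \frac{1}{73} \cdot 781123} = \sqrt{- \frac{968}{1697} + \frac{55459733}{5548}} = \sqrt{\frac{94109796437}{9414956}} = \frac{\sqrt{221509898155827943}}{4707478}$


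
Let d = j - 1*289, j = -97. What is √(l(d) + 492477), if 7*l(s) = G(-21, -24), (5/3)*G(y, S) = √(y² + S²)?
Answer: √(603284325 + 315*√113)/35 ≈ 701.77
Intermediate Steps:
d = -386 (d = -97 - 1*289 = -97 - 289 = -386)
G(y, S) = 3*√(S² + y²)/5 (G(y, S) = 3*√(y² + S²)/5 = 3*√(S² + y²)/5)
l(s) = 9*√113/35 (l(s) = (3*√((-24)² + (-21)²)/5)/7 = (3*√(576 + 441)/5)/7 = (3*√1017/5)/7 = (3*(3*√113)/5)/7 = (9*√113/5)/7 = 9*√113/35)
√(l(d) + 492477) = √(9*√113/35 + 492477) = √(492477 + 9*√113/35)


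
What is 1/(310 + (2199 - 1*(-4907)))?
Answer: 1/7416 ≈ 0.00013484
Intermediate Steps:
1/(310 + (2199 - 1*(-4907))) = 1/(310 + (2199 + 4907)) = 1/(310 + 7106) = 1/7416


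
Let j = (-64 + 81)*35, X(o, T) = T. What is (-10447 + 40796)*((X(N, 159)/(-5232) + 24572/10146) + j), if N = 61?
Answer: 1802290217255/99408 ≈ 1.8130e+7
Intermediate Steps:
j = 595 (j = 17*35 = 595)
(-10447 + 40796)*((X(N, 159)/(-5232) + 24572/10146) + j) = (-10447 + 40796)*((159/(-5232) + 24572/10146) + 595) = 30349*((159*(-1/5232) + 24572*(1/10146)) + 595) = 30349*((-53/1744 + 12286/5073) + 595) = 30349*(21157915/8847312 + 595) = 30349*(5285308555/8847312) = 1802290217255/99408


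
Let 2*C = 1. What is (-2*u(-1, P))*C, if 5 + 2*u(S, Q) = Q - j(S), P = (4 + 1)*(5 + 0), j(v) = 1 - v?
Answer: -9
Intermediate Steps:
C = 1/2 (C = (1/2)*1 = 1/2 ≈ 0.50000)
P = 25 (P = 5*5 = 25)
u(S, Q) = -3 + Q/2 + S/2 (u(S, Q) = -5/2 + (Q - (1 - S))/2 = -5/2 + (Q + (-1 + S))/2 = -5/2 + (-1 + Q + S)/2 = -5/2 + (-1/2 + Q/2 + S/2) = -3 + Q/2 + S/2)
(-2*u(-1, P))*C = -2*(-3 + (1/2)*25 + (1/2)*(-1))*(1/2) = -2*(-3 + 25/2 - 1/2)*(1/2) = -2*9*(1/2) = -18*1/2 = -9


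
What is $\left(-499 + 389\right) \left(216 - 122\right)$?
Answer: $-10340$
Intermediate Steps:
$\left(-499 + 389\right) \left(216 - 122\right) = \left(-110\right) 94 = -10340$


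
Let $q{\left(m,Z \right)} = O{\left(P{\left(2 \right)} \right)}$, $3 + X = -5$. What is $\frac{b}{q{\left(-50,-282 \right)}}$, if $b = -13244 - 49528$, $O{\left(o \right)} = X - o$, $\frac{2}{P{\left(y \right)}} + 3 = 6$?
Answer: $\frac{94158}{13} \approx 7242.9$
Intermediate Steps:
$X = -8$ ($X = -3 - 5 = -8$)
$P{\left(y \right)} = \frac{2}{3}$ ($P{\left(y \right)} = \frac{2}{-3 + 6} = \frac{2}{3}$)
$O{\left(o \right)} = -8 - o$
$b = -62772$ ($b = -13244 - 49528 = -62772$)
$q{\left(m,Z \right)} = - \frac{26}{3}$ ($q{\left(m,Z \right)} = -8 - \frac{2}{3} = - \frac{26}{3}$)
$\frac{b}{q{\left(-50,-282 \right)}} = - \frac{62772}{- \frac{26}{3}} = \left(-62772\right) \left(- \frac{3}{26}\right) = \frac{94158}{13}$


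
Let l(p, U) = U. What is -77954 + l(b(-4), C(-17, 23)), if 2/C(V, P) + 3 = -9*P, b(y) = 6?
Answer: -8185171/105 ≈ -77954.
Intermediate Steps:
C(V, P) = 2/(-3 - 9*P)
-77954 + l(b(-4), C(-17, 23)) = -77954 - 2/(3 + 9*23) = -77954 - 2/(3 + 207) = -77954 - 2/210 = -77954 - 2*1/210 = -77954 - 1/105 = -8185171/105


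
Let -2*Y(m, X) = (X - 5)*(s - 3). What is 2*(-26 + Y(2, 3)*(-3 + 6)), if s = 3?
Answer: -52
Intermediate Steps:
Y(m, X) = 0 (Y(m, X) = -(X - 5)*(3 - 3)/2 = -(-5 + X)*0/2 = -½*0 = 0)
2*(-26 + Y(2, 3)*(-3 + 6)) = 2*(-26 + 0*(-3 + 6)) = 2*(-26 + 0*3) = 2*(-26 + 0) = 2*(-26) = -52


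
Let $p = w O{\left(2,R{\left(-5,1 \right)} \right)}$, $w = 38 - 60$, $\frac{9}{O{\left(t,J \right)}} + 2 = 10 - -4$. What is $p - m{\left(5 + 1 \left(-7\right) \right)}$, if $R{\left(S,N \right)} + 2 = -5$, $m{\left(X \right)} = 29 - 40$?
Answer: $- \frac{11}{2} \approx -5.5$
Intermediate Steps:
$m{\left(X \right)} = -11$ ($m{\left(X \right)} = 29 - 40 = -11$)
$R{\left(S,N \right)} = -7$ ($R{\left(S,N \right)} = -2 - 5 = -7$)
$O{\left(t,J \right)} = \frac{3}{4}$ ($O{\left(t,J \right)} = \frac{9}{-2 + \left(10 - -4\right)} = \frac{9}{-2 + \left(10 + 4\right)} = \frac{9}{-2 + 14} = \frac{9}{12} = 9 \cdot \frac{1}{12} = \frac{3}{4}$)
$w = -22$
$p = - \frac{33}{2}$ ($p = \left(-22\right) \frac{3}{4} = - \frac{33}{2} \approx -16.5$)
$p - m{\left(5 + 1 \left(-7\right) \right)} = - \frac{33}{2} - -11 = - \frac{33}{2} + 11 = - \frac{11}{2}$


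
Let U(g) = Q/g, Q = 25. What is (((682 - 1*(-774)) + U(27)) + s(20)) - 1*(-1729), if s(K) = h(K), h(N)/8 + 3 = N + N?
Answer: 94012/27 ≈ 3481.9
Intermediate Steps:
h(N) = -24 + 16*N (h(N) = -24 + 8*(N + N) = -24 + 8*(2*N) = -24 + 16*N)
s(K) = -24 + 16*K
U(g) = 25/g
(((682 - 1*(-774)) + U(27)) + s(20)) - 1*(-1729) = (((682 - 1*(-774)) + 25/27) + (-24 + 16*20)) - 1*(-1729) = (((682 + 774) + 25*(1/27)) + (-24 + 320)) + 1729 = ((1456 + 25/27) + 296) + 1729 = (39337/27 + 296) + 1729 = 47329/27 + 1729 = 94012/27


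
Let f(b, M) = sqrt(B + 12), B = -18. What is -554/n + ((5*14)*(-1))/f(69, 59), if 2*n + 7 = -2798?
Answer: 1108/2805 + 35*I*sqrt(6)/3 ≈ 0.39501 + 28.577*I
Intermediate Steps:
n = -2805/2 (n = -7/2 + (1/2)*(-2798) = -7/2 - 1399 = -2805/2 ≈ -1402.5)
f(b, M) = I*sqrt(6) (f(b, M) = sqrt(-18 + 12) = sqrt(-6) = I*sqrt(6))
-554/n + ((5*14)*(-1))/f(69, 59) = -554/(-2805/2) + ((5*14)*(-1))/((I*sqrt(6))) = -554*(-2/2805) + (70*(-1))*(-I*sqrt(6)/6) = 1108/2805 - (-35)*I*sqrt(6)/3 = 1108/2805 + 35*I*sqrt(6)/3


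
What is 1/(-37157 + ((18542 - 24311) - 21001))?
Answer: -1/63927 ≈ -1.5643e-5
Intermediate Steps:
1/(-37157 + ((18542 - 24311) - 21001)) = 1/(-37157 + (-5769 - 21001)) = 1/(-37157 - 26770) = 1/(-63927) = -1/63927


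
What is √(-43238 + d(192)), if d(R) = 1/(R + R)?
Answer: I*√99620346/48 ≈ 207.94*I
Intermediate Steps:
d(R) = 1/(2*R)
√(-43238 + d(192)) = √(-43238 + (½)/192) = √(-43238 + (½)*(1/192)) = √(-43238 + 1/384) = √(-16603391/384) = I*√99620346/48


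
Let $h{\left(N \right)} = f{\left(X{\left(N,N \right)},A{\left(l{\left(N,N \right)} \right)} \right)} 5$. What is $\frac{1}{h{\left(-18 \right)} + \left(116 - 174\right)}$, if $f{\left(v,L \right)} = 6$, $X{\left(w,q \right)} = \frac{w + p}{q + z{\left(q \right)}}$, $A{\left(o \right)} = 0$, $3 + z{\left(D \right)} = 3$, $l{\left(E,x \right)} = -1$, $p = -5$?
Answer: $- \frac{1}{28} \approx -0.035714$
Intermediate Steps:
$z{\left(D \right)} = 0$ ($z{\left(D \right)} = -3 + 3 = 0$)
$X{\left(w,q \right)} = \frac{-5 + w}{q}$ ($X{\left(w,q \right)} = \frac{w - 5}{q + 0} = \frac{-5 + w}{q}$)
$h{\left(N \right)} = 30$ ($h{\left(N \right)} = 6 \cdot 5 = 30$)
$\frac{1}{h{\left(-18 \right)} + \left(116 - 174\right)} = \frac{1}{30 + \left(116 - 174\right)} = \frac{1}{30 - 58} = \frac{1}{-28} = - \frac{1}{28}$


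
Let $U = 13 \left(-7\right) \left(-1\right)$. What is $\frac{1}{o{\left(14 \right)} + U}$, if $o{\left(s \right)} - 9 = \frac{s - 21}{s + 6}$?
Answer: $\frac{20}{1993} \approx 0.010035$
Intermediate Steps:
$U = 91$ ($U = \left(-91\right) \left(-1\right) = 91$)
$o{\left(s \right)} = 9 + \frac{-21 + s}{6 + s}$ ($o{\left(s \right)} = 9 + \frac{s - 21}{s + 6} = 9 + \frac{-21 + s}{6 + s}$)
$\frac{1}{o{\left(14 \right)} + U} = \frac{1}{\frac{33 + 10 \cdot 14}{6 + 14} + 91} = \frac{1}{\frac{33 + 140}{20} + 91} = \frac{1}{\frac{1}{20} \cdot 173 + 91} = \frac{1}{\frac{173}{20} + 91} = \frac{1}{\frac{1993}{20}} = \frac{20}{1993}$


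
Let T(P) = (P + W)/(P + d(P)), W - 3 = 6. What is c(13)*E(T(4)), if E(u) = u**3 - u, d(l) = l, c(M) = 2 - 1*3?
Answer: -1365/512 ≈ -2.6660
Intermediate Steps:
c(M) = -1 (c(M) = 2 - 3 = -1)
W = 9 (W = 3 + 6 = 9)
T(P) = (9 + P)/(2*P) (T(P) = (P + 9)/(P + P) = (9 + P)/((2*P)) = (9 + P)*(1/(2*P)) = (9 + P)/(2*P))
c(13)*E(T(4)) = -(((1/2)*(9 + 4)/4)**3 - (9 + 4)/(2*4)) = -(((1/2)*(1/4)*13)**3 - 13/(2*4)) = -((13/8)**3 - 1*13/8) = -(2197/512 - 13/8) = -1*1365/512 = -1365/512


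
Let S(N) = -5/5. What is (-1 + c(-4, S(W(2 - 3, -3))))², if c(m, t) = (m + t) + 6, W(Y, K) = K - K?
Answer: 0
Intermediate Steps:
W(Y, K) = 0
S(N) = -1 (S(N) = -5*⅕ = -1)
c(m, t) = 6 + m + t
(-1 + c(-4, S(W(2 - 3, -3))))² = (-1 + (6 - 4 - 1))² = (-1 + 1)² = 0² = 0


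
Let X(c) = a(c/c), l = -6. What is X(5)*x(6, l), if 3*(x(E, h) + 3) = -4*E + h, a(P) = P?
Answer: -13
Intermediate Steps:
x(E, h) = -3 - 4*E/3 + h/3 (x(E, h) = -3 + (-4*E + h)/3 = -3 + (h - 4*E)/3 = -3 + (-4*E/3 + h/3) = -3 - 4*E/3 + h/3)
X(c) = 1 (X(c) = c/c = 1)
X(5)*x(6, l) = 1*(-3 - 4/3*6 + (⅓)*(-6)) = 1*(-3 - 8 - 2) = 1*(-13) = -13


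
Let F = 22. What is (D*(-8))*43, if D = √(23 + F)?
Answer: -1032*√5 ≈ -2307.6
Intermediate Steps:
D = 3*√5 (D = √(23 + 22) = √45 = 3*√5 ≈ 6.7082)
(D*(-8))*43 = ((3*√5)*(-8))*43 = -24*√5*43 = -1032*√5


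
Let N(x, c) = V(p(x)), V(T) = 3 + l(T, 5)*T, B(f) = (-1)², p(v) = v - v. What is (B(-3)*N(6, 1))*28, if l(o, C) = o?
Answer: 84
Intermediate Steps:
p(v) = 0
B(f) = 1
V(T) = 3 + T² (V(T) = 3 + T*T = 3 + T²)
N(x, c) = 3 (N(x, c) = 3 + 0² = 3 + 0 = 3)
(B(-3)*N(6, 1))*28 = (1*3)*28 = 3*28 = 84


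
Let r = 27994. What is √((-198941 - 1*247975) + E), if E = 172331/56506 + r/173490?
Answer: I*√10737441621067588873555710/4901612970 ≈ 668.52*I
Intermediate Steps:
E = 15739767077/4901612970 (E = 172331/56506 + 27994/173490 = 172331*(1/56506) + 27994*(1/173490) = 172331/56506 + 13997/86745 = 15739767077/4901612970 ≈ 3.2111)
√((-198941 - 1*247975) + E) = √((-198941 - 1*247975) + 15739767077/4901612970) = √((-198941 - 247975) + 15739767077/4901612970) = √(-446916 + 15739767077/4901612970) = √(-2190593522333443/4901612970) = I*√10737441621067588873555710/4901612970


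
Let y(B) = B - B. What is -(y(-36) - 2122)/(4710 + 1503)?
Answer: 2122/6213 ≈ 0.34154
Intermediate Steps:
y(B) = 0
-(y(-36) - 2122)/(4710 + 1503) = -(0 - 2122)/(4710 + 1503) = -(-2122)/6213 = -1*(-2122/6213) = 2122/6213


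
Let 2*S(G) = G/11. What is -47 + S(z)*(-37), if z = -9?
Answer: -701/22 ≈ -31.864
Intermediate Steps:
S(G) = G/22 (S(G) = (G/11)/2 = G/22)
-47 + S(z)*(-37) = -47 + ((1/22)*(-9))*(-37) = -47 - 9/22*(-37) = -47 + 333/22 = -701/22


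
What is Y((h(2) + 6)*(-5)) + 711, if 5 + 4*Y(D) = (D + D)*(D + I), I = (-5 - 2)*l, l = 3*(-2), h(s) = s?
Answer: 2679/4 ≈ 669.75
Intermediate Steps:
l = -6
I = 42 (I = (-5 - 2)*(-6) = -7*(-6) = 42)
Y(D) = -5/4 + D*(42 + D)/2 (Y(D) = -5/4 + ((D + D)*(D + 42))/4 = -5/4 + ((2*D)*(42 + D))/4 = -5/4 + (2*D*(42 + D))/4 = -5/4 + D*(42 + D)/2)
Y((h(2) + 6)*(-5)) + 711 = (-5/4 + ((2 + 6)*(-5))²/2 + 21*((2 + 6)*(-5))) + 711 = (-5/4 + (8*(-5))²/2 + 21*(8*(-5))) + 711 = (-5/4 + (½)*(-40)² + 21*(-40)) + 711 = (-5/4 + (½)*1600 - 840) + 711 = (-5/4 + 800 - 840) + 711 = -165/4 + 711 = 2679/4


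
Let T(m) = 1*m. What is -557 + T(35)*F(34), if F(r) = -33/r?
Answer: -20093/34 ≈ -590.97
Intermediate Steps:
T(m) = m
-557 + T(35)*F(34) = -557 + 35*(-33/34) = -557 - 1155/34 = -20093/34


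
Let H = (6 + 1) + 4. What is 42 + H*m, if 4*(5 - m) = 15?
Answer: 223/4 ≈ 55.750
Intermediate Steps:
m = 5/4 (m = 5 - ¼*15 = 5 - 15/4 = 5/4 ≈ 1.2500)
H = 11 (H = 7 + 4 = 11)
42 + H*m = 42 + 11*(5/4) = 42 + 55/4 = 223/4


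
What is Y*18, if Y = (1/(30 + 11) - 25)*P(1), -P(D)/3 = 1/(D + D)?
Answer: 27648/41 ≈ 674.34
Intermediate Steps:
P(D) = -3/(2*D) (P(D) = -3/(D + D) = -3*1/(2*D) = -3/(2*D))
Y = 1536/41 (Y = (1/(30 + 11) - 25)*(-3/2/1) = (1/41 - 25)*(-3/2*1) = (1/41 - 25)*(-3/2) = -1024/41*(-3/2) = 1536/41 ≈ 37.463)
Y*18 = (1536/41)*18 = 27648/41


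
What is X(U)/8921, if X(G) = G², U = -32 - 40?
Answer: 5184/8921 ≈ 0.58110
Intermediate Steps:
U = -72
X(U)/8921 = (-72)²/8921 = 5184*(1/8921) = 5184/8921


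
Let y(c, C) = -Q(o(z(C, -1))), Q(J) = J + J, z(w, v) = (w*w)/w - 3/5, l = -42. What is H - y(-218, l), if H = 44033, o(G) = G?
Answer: 219739/5 ≈ 43948.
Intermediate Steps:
z(w, v) = -⅗ + w (z(w, v) = w²/w - 3*⅕ = w - ⅗ = -⅗ + w)
Q(J) = 2*J
y(c, C) = 6/5 - 2*C (y(c, C) = -2*(-⅗ + C) = -(-6/5 + 2*C) = 6/5 - 2*C)
H - y(-218, l) = 44033 - (6/5 - 2*(-42)) = 44033 - (6/5 + 84) = 44033 - 1*426/5 = 44033 - 426/5 = 219739/5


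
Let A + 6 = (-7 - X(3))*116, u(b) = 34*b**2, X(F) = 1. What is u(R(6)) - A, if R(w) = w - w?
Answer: 934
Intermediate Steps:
R(w) = 0
A = -934 (A = -6 + (-7 - 1*1)*116 = -6 + (-7 - 1)*116 = -6 - 8*116 = -6 - 928 = -934)
u(R(6)) - A = 34*0**2 - 1*(-934) = 34*0 + 934 = 0 + 934 = 934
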